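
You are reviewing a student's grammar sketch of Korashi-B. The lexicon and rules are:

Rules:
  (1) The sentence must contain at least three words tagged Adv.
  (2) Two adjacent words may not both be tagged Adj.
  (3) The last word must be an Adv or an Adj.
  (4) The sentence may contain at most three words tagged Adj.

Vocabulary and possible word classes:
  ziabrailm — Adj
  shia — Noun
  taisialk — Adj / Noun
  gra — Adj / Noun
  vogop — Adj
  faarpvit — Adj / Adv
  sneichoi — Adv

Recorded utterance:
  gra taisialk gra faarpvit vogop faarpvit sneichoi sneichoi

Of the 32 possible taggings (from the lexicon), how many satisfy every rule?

5

Candidates per position — 1:gra {Adj,Noun}; 2:taisialk {Adj,Noun}; 3:gra {Adj,Noun}; 4:faarpvit {Adj,Adv}; 5:vogop {Adj}; 6:faarpvit {Adj,Adv}; 7:sneichoi {Adv}; 8:sneichoi {Adv}.
There are 32 candidate sequences in total.
The sequences that satisfy every rule: Adj Noun Adj Adv Adj Adv Adv Adv; Adj Noun Noun Adv Adj Adv Adv Adv; Noun Adj Noun Adv Adj Adv Adv Adv; Noun Noun Adj Adv Adj Adv Adv Adv; Noun Noun Noun Adv Adj Adv Adv Adv.
Count = 5.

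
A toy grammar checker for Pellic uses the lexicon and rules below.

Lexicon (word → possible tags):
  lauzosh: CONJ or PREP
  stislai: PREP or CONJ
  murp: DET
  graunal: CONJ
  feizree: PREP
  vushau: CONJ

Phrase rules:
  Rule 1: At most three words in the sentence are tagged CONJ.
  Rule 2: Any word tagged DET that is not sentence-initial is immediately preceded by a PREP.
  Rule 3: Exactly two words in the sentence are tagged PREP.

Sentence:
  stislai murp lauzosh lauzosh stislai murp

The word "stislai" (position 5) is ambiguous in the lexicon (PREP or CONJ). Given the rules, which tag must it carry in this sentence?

Candidates per position — 1:stislai {PREP,CONJ}; 2:murp {DET}; 3:lauzosh {CONJ,PREP}; 4:lauzosh {CONJ,PREP}; 5:stislai {PREP,CONJ}; 6:murp {DET}.
Word 1 cannot be CONJ — rule 2 would then fail for every completion. It is PREP.
Word 5 cannot be CONJ — rule 2 would then fail for every completion. It is PREP.
Word 3 cannot be PREP — rule 3 would then fail for every completion. It is CONJ.
Word 4 cannot be PREP — rule 3 would then fail for every completion. It is CONJ.
The unique satisfying tagging is: PREP DET CONJ CONJ PREP DET.
Verifying each rule — rule 1 ✓; rule 2 ✓; rule 3 ✓.

PREP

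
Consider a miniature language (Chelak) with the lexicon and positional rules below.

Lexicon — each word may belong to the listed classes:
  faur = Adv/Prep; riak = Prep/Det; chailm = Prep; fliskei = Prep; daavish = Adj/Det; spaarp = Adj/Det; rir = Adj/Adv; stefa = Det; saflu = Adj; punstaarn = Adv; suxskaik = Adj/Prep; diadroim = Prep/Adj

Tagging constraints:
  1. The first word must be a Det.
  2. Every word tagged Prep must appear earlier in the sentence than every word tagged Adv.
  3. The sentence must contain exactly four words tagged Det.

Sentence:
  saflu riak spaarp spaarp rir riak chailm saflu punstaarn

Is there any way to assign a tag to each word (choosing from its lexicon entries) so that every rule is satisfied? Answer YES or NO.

Candidates per position — 1:saflu {Adj}; 2:riak {Prep,Det}; 3:spaarp {Adj,Det}; 4:spaarp {Adj,Det}; 5:rir {Adj,Adv}; 6:riak {Prep,Det}; 7:chailm {Prep}; 8:saflu {Adj}; 9:punstaarn {Adv}.
Rule 1 cannot be satisfied by any choice of tags from the lexicon.
So there is no consistent tagging.

NO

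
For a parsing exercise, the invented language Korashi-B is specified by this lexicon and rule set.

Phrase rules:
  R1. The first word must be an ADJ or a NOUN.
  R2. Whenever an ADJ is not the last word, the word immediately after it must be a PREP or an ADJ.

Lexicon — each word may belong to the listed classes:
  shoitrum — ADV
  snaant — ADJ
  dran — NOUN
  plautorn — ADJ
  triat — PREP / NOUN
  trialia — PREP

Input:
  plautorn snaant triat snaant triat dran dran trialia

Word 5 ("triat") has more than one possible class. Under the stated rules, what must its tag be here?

Candidates per position — 1:plautorn {ADJ}; 2:snaant {ADJ}; 3:triat {PREP,NOUN}; 4:snaant {ADJ}; 5:triat {PREP,NOUN}; 6:dran {NOUN}; 7:dran {NOUN}; 8:trialia {PREP}.
Position 3: tagging it NOUN would leave rule 2 unsatisfiable, so it must be PREP.
Position 5: tagging it NOUN would leave rule 2 unsatisfiable, so it must be PREP.
The only consistent sequence is: ADJ ADJ PREP ADJ PREP NOUN NOUN PREP.
Checking: rule 1 satisfied; rule 2 satisfied.

PREP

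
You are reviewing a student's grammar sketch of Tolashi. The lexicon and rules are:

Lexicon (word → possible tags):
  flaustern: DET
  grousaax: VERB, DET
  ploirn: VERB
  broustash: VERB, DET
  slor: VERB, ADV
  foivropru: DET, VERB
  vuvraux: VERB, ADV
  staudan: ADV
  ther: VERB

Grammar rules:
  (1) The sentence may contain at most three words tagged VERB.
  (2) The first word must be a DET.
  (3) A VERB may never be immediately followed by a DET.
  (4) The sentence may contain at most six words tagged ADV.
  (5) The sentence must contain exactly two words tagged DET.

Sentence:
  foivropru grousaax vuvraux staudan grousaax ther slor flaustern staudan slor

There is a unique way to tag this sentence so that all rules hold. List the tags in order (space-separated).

Candidates per position — 1:foivropru {DET,VERB}; 2:grousaax {VERB,DET}; 3:vuvraux {VERB,ADV}; 4:staudan {ADV}; 5:grousaax {VERB,DET}; 6:ther {VERB}; 7:slor {VERB,ADV}; 8:flaustern {DET}; 9:staudan {ADV}; 10:slor {VERB,ADV}.
If word 1 were VERB, no tagging could satisfy rule 2; so word 1 is DET.
If word 2 were DET, no tagging could satisfy rule 5; so word 2 is VERB.
If word 5 were DET, no tagging could satisfy rule 5; so word 5 is VERB.
If word 7 were VERB, no tagging could satisfy rule 1; so word 7 is ADV.
If word 10 were VERB, no tagging could satisfy rule 1; so word 10 is ADV.
If word 3 were VERB, no tagging could satisfy rule 1; so word 3 is ADV.
That leaves exactly one tagging: DET VERB ADV ADV VERB VERB ADV DET ADV ADV.
Checking: rule 1 ✓; rule 2 ✓; rule 3 ✓; rule 4 ✓; rule 5 ✓.

DET VERB ADV ADV VERB VERB ADV DET ADV ADV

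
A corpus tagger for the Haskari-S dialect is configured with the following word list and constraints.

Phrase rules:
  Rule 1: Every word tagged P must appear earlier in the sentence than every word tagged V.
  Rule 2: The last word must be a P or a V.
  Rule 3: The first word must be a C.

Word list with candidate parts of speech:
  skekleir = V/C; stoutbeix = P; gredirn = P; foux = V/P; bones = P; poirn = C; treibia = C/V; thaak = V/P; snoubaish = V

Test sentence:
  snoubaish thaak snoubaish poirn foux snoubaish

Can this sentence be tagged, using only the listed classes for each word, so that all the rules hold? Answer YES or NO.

NO

Candidates per position — 1:snoubaish {V}; 2:thaak {V,P}; 3:snoubaish {V}; 4:poirn {C}; 5:foux {V,P}; 6:snoubaish {V}.
Rule 3 cannot be satisfied by any choice of tags from the lexicon.
So there is no consistent tagging.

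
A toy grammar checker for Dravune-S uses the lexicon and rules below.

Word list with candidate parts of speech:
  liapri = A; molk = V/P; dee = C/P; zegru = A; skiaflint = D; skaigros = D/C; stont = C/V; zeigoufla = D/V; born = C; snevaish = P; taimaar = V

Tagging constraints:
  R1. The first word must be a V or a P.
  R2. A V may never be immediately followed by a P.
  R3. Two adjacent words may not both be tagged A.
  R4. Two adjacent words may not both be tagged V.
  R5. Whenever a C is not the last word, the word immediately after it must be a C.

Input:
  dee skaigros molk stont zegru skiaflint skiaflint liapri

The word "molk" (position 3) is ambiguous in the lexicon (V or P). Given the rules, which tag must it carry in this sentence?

P

Candidates per position — 1:dee {C,P}; 2:skaigros {D,C}; 3:molk {V,P}; 4:stont {C,V}; 5:zegru {A}; 6:skiaflint {D}; 7:skiaflint {D}; 8:liapri {A}.
Position 1: tagging it C would leave rule 1 unsatisfiable, so it must be P.
Position 2: tagging it C would leave rule 5 unsatisfiable, so it must be D.
Position 4: tagging it C would leave rule 5 unsatisfiable, so it must be V.
Position 3: tagging it V would leave rule 4 unsatisfiable, so it must be P.
The only consistent sequence is: P D P V A D D A.
Rule-by-rule: rule 1 satisfied; rule 2 satisfied; rule 3 satisfied; rule 4 satisfied; rule 5 satisfied.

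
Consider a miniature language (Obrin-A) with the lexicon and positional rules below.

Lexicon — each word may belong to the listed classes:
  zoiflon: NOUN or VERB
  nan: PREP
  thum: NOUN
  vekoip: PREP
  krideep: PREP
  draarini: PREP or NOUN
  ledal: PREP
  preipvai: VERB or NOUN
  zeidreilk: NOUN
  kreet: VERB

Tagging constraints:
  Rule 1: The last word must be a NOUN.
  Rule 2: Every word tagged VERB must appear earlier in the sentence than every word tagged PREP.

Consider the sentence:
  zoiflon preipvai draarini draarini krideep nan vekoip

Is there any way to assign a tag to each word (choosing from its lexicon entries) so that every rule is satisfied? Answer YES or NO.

NO

Candidates per position — 1:zoiflon {NOUN,VERB}; 2:preipvai {VERB,NOUN}; 3:draarini {PREP,NOUN}; 4:draarini {PREP,NOUN}; 5:krideep {PREP}; 6:nan {PREP}; 7:vekoip {PREP}.
Rule 1 cannot be satisfied by any choice of tags from the lexicon.
So there is no consistent tagging.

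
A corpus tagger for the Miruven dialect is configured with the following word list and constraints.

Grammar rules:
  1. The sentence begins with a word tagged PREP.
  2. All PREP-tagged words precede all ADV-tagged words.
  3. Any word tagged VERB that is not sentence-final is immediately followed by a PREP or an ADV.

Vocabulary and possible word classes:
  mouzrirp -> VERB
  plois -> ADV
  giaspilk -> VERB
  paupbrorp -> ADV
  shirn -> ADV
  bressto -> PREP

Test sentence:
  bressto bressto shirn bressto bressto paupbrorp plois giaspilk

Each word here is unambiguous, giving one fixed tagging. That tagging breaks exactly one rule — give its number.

2

Fixed tagging: PREP PREP ADV PREP PREP ADV ADV VERB.
Applying the rules: R1 ok, R2 fails, R3 ok.
Only rule 2 fails.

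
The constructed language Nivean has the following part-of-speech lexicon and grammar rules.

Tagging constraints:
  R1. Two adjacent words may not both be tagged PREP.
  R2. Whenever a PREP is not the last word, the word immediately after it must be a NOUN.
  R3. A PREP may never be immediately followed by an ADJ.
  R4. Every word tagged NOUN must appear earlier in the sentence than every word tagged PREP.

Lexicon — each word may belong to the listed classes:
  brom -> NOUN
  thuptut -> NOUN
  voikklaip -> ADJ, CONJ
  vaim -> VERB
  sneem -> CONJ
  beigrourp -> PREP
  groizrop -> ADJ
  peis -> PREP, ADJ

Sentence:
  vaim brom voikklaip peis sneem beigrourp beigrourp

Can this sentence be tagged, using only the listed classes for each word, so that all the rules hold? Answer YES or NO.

NO

Candidates per position — 1:vaim {VERB}; 2:brom {NOUN}; 3:voikklaip {ADJ,CONJ}; 4:peis {PREP,ADJ}; 5:sneem {CONJ}; 6:beigrourp {PREP}; 7:beigrourp {PREP}.
Rule 1 cannot be satisfied by any choice of tags from the lexicon.
So there is no consistent tagging.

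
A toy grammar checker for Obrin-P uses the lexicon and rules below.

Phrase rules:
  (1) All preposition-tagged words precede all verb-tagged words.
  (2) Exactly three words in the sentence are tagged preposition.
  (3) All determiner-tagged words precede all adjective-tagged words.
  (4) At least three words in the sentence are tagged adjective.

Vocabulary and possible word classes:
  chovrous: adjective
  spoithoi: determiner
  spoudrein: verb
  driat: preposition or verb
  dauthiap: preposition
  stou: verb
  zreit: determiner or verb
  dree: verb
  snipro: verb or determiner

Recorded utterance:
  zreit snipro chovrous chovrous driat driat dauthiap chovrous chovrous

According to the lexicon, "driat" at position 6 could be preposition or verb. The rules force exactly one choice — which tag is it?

Candidates per position — 1:zreit {determiner,verb}; 2:snipro {verb,determiner}; 3:chovrous {adjective}; 4:chovrous {adjective}; 5:driat {preposition,verb}; 6:driat {preposition,verb}; 7:dauthiap {preposition}; 8:chovrous {adjective}; 9:chovrous {adjective}.
If word 1 were verb, no tagging could satisfy rule 1; so word 1 is determiner.
If word 2 were verb, no tagging could satisfy rule 1; so word 2 is determiner.
If word 5 were verb, no tagging could satisfy rule 1; so word 5 is preposition.
If word 6 were verb, no tagging could satisfy rule 1; so word 6 is preposition.
The unique satisfying tagging is: determiner determiner adjective adjective preposition preposition preposition adjective adjective.
Verifying each rule — rule 1 satisfied; rule 2 satisfied; rule 3 satisfied; rule 4 satisfied.

preposition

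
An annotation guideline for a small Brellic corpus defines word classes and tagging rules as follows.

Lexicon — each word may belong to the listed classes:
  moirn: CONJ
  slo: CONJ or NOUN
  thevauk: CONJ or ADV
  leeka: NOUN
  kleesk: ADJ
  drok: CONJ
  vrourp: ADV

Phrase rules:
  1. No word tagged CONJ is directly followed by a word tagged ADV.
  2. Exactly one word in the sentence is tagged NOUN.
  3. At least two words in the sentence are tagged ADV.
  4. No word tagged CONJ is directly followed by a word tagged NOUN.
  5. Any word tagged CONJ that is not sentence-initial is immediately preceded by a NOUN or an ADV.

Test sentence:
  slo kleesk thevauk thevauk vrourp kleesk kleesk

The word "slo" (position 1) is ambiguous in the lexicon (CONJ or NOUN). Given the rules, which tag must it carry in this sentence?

NOUN

Candidates per position — 1:slo {CONJ,NOUN}; 2:kleesk {ADJ}; 3:thevauk {CONJ,ADV}; 4:thevauk {CONJ,ADV}; 5:vrourp {ADV}; 6:kleesk {ADJ}; 7:kleesk {ADJ}.
At position 1, choosing CONJ makes rule 2 impossible to satisfy; hence NOUN.
At position 3, choosing CONJ makes rule 1 impossible to satisfy; hence ADV.
At position 4, choosing CONJ makes rule 1 impossible to satisfy; hence ADV.
The only consistent sequence is: NOUN ADJ ADV ADV ADV ADJ ADJ.
Verifying each rule — rule 1 holds; rule 2 holds; rule 3 holds; rule 4 holds; rule 5 holds.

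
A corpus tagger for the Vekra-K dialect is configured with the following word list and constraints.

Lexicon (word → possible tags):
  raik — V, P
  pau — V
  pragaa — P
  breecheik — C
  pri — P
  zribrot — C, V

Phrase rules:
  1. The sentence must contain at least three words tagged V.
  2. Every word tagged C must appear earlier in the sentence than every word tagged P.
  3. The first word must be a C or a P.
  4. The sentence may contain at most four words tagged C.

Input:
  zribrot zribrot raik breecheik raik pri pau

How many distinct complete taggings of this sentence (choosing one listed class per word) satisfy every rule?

3

Candidates per position — 1:zribrot {C,V}; 2:zribrot {C,V}; 3:raik {V,P}; 4:breecheik {C}; 5:raik {V,P}; 6:pri {P}; 7:pau {V}.
There are 16 candidate sequences in total.
The sequences that satisfy every rule: C C V C V P V; C V V C V P V; C V V C P P V.
Count = 3.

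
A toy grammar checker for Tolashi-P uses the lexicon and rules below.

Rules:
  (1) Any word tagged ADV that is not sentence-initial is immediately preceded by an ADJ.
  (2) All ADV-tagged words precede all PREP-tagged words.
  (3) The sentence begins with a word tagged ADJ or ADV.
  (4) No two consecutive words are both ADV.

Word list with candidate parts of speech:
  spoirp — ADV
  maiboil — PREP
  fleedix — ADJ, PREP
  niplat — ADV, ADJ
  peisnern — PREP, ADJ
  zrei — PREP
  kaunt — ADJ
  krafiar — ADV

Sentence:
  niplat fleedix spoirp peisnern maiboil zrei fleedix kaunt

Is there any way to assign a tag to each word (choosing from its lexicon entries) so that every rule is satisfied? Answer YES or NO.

Candidates per position — 1:niplat {ADV,ADJ}; 2:fleedix {ADJ,PREP}; 3:spoirp {ADV}; 4:peisnern {PREP,ADJ}; 5:maiboil {PREP}; 6:zrei {PREP}; 7:fleedix {ADJ,PREP}; 8:kaunt {ADJ}.
One satisfying assignment: ADV ADJ ADV PREP PREP PREP PREP ADJ.
Rule-by-rule: rule 1 ✓; rule 2 ✓; rule 3 ✓; rule 4 ✓.

YES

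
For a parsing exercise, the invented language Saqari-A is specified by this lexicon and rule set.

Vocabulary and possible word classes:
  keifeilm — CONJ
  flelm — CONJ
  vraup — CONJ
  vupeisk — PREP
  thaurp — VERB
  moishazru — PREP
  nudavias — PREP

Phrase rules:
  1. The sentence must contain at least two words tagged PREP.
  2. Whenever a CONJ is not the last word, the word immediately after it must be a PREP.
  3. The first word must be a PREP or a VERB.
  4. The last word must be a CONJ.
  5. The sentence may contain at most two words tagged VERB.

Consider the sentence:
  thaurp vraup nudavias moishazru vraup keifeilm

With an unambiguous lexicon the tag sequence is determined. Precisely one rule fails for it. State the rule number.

Fixed tagging: VERB CONJ PREP PREP CONJ CONJ.
Checking each rule: R1 ok, R2 fails, R3 ok, R4 ok, R5 ok.
Only rule 2 fails.

2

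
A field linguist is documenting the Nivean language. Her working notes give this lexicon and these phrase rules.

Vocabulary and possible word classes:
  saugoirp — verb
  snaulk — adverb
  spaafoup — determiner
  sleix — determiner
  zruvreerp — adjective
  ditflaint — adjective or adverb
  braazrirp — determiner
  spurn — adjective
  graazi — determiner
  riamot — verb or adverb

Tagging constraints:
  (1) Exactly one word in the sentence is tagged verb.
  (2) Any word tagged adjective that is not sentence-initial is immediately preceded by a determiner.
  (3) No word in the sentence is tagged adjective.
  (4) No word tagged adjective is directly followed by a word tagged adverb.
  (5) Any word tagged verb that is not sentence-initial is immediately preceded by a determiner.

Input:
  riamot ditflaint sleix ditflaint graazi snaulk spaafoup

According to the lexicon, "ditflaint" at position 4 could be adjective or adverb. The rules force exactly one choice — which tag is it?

Candidates per position — 1:riamot {verb,adverb}; 2:ditflaint {adjective,adverb}; 3:sleix {determiner}; 4:ditflaint {adjective,adverb}; 5:graazi {determiner}; 6:snaulk {adverb}; 7:spaafoup {determiner}.
Position 1: tagging it adverb would leave rule 1 unsatisfiable, so it must be verb.
Position 2: tagging it adjective would leave rule 2 unsatisfiable, so it must be adverb.
Position 4: tagging it adjective would leave rule 3 unsatisfiable, so it must be adverb.
So the tagging must be: verb adverb determiner adverb determiner adverb determiner.
Rule-by-rule: rule 1 ok; rule 2 ok; rule 3 ok; rule 4 ok; rule 5 ok.

adverb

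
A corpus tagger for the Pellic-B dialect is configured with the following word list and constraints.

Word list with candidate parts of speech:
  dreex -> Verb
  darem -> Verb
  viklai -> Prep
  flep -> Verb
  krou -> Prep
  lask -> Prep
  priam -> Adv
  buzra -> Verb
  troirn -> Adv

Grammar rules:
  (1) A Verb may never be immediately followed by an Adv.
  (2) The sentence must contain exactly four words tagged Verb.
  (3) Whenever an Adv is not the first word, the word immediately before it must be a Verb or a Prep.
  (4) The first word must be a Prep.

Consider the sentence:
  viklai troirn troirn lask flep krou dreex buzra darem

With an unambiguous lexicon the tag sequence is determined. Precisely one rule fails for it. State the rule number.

3

Fixed tagging: Prep Adv Adv Prep Verb Prep Verb Verb Verb.
Rule check: R1 ok, R2 ok, R3 fails, R4 ok.
Only rule 3 fails.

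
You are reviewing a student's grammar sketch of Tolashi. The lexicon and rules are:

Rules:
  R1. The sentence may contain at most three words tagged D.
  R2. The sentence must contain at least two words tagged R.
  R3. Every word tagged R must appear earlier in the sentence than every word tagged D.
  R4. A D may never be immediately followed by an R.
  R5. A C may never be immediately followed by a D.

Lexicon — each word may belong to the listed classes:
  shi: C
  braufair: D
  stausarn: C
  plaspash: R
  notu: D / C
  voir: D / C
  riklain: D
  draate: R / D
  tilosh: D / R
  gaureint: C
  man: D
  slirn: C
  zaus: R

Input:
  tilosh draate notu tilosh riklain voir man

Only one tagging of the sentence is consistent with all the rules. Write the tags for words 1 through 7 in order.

Candidates per position — 1:tilosh {D,R}; 2:draate {R,D}; 3:notu {D,C}; 4:tilosh {D,R}; 5:riklain {D}; 6:voir {D,C}; 7:man {D}.
Position 6: tagging it C would leave rule 5 unsatisfiable, so it must be D.
Position 1: tagging it D would leave rule 1 unsatisfiable, so it must be R.
Position 2: tagging it D would leave rule 1 unsatisfiable, so it must be R.
Position 3: tagging it D would leave rule 1 unsatisfiable, so it must be C.
Position 4: tagging it D would leave rule 1 unsatisfiable, so it must be R.
That leaves exactly one tagging: R R C R D D D.
Rule-by-rule: rule 1 ok; rule 2 ok; rule 3 ok; rule 4 ok; rule 5 ok.

R R C R D D D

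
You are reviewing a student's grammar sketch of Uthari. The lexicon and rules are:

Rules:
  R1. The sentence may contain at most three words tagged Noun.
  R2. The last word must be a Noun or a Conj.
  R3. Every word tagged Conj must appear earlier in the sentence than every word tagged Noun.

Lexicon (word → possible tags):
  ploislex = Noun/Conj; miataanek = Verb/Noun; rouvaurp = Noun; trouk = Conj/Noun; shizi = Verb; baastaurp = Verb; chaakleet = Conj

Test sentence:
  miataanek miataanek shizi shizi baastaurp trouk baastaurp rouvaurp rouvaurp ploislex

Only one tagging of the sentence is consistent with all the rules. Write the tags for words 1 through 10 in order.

Candidates per position — 1:miataanek {Verb,Noun}; 2:miataanek {Verb,Noun}; 3:shizi {Verb}; 4:shizi {Verb}; 5:baastaurp {Verb}; 6:trouk {Conj,Noun}; 7:baastaurp {Verb}; 8:rouvaurp {Noun}; 9:rouvaurp {Noun}; 10:ploislex {Noun,Conj}.
At position 10, choosing Conj makes rule 3 impossible to satisfy; hence Noun.
At position 1, choosing Noun makes rule 1 impossible to satisfy; hence Verb.
At position 2, choosing Noun makes rule 1 impossible to satisfy; hence Verb.
At position 6, choosing Noun makes rule 1 impossible to satisfy; hence Conj.
So the tagging must be: Verb Verb Verb Verb Verb Conj Verb Noun Noun Noun.
Rule-by-rule: rule 1 satisfied; rule 2 satisfied; rule 3 satisfied.

Verb Verb Verb Verb Verb Conj Verb Noun Noun Noun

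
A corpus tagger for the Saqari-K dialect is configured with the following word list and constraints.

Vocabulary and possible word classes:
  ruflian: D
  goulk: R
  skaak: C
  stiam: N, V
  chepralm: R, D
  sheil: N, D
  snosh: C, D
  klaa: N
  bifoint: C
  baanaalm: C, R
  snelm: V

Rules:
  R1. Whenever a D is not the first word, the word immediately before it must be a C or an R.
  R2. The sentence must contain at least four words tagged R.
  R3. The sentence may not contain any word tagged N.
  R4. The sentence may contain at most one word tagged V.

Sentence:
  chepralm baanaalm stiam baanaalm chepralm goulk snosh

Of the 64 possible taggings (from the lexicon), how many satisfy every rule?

Candidates per position — 1:chepralm {R,D}; 2:baanaalm {C,R}; 3:stiam {N,V}; 4:baanaalm {C,R}; 5:chepralm {R,D}; 6:goulk {R}; 7:snosh {C,D}.
There are 64 candidate sequences in total.
Checking each against the rules leaves 10 sequences.
Count = 10.

10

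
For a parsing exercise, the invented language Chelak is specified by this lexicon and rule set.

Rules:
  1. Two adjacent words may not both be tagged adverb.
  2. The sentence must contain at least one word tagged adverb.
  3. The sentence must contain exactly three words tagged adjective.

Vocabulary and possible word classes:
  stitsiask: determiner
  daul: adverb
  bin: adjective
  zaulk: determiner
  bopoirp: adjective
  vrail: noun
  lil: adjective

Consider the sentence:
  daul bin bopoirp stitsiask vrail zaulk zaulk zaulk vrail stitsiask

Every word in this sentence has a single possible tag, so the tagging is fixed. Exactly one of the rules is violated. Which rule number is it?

3

Fixed tagging: adverb adjective adjective determiner noun determiner determiner determiner noun determiner.
Rule check: R1 ✓, R2 ✓, R3 ✗.
Only rule 3 fails.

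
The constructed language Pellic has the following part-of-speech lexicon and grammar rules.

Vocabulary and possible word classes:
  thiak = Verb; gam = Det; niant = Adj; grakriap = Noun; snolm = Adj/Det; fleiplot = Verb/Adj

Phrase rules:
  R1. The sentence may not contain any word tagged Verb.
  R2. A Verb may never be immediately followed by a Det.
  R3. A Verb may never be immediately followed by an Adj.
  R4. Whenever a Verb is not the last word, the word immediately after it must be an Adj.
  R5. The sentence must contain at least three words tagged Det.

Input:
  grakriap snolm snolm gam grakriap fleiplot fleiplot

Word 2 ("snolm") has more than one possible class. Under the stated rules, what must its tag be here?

Det

Candidates per position — 1:grakriap {Noun}; 2:snolm {Adj,Det}; 3:snolm {Adj,Det}; 4:gam {Det}; 5:grakriap {Noun}; 6:fleiplot {Verb,Adj}; 7:fleiplot {Verb,Adj}.
Position 2: Adj is ruled out by rule 5; that leaves Det.
Position 3: Adj is ruled out by rule 5; that leaves Det.
Position 6: Verb is ruled out by rule 1; that leaves Adj.
Position 7: Verb is ruled out by rule 1; that leaves Adj.
The only consistent sequence is: Noun Det Det Det Noun Adj Adj.
Check: rule 1 satisfied; rule 2 satisfied; rule 3 satisfied; rule 4 satisfied; rule 5 satisfied.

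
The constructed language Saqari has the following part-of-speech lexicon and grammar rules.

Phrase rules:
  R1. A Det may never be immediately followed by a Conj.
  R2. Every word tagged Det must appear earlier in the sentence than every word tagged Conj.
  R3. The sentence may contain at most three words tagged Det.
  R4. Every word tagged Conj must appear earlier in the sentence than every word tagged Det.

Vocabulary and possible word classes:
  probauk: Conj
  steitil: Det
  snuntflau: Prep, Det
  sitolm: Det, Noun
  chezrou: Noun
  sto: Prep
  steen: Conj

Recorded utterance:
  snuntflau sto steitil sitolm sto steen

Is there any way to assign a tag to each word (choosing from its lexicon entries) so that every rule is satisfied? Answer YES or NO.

Candidates per position — 1:snuntflau {Prep,Det}; 2:sto {Prep}; 3:steitil {Det}; 4:sitolm {Det,Noun}; 5:sto {Prep}; 6:steen {Conj}.
Rule 4 cannot be satisfied by any choice of tags from the lexicon.
So there is no consistent tagging.

NO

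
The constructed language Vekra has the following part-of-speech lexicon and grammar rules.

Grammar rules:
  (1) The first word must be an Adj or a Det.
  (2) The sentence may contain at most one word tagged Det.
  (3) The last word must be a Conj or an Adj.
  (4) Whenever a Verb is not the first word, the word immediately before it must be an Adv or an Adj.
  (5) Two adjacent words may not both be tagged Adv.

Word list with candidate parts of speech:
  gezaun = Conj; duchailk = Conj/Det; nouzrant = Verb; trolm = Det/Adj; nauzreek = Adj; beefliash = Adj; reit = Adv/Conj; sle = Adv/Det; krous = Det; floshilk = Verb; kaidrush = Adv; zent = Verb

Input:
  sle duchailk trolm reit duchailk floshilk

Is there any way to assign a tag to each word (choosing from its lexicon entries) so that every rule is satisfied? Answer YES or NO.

NO

Candidates per position — 1:sle {Adv,Det}; 2:duchailk {Conj,Det}; 3:trolm {Det,Adj}; 4:reit {Adv,Conj}; 5:duchailk {Conj,Det}; 6:floshilk {Verb}.
Rule 3 cannot be satisfied by any choice of tags from the lexicon.
So there is no consistent tagging.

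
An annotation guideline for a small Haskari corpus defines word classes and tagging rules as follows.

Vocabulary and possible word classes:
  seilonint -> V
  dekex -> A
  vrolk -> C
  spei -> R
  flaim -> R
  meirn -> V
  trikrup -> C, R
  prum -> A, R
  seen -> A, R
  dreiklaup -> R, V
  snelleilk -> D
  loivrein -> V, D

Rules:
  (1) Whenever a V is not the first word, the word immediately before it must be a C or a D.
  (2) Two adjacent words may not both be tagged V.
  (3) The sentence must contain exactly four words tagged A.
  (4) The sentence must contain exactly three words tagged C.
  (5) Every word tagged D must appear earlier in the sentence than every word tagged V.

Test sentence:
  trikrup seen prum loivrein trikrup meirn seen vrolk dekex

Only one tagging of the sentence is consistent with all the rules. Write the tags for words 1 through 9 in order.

C A A D C V A C A

Candidates per position — 1:trikrup {C,R}; 2:seen {A,R}; 3:prum {A,R}; 4:loivrein {V,D}; 5:trikrup {C,R}; 6:meirn {V}; 7:seen {A,R}; 8:vrolk {C}; 9:dekex {A}.
If word 1 were R, no tagging could satisfy rule 4; so word 1 is C.
If word 2 were R, no tagging could satisfy rule 3; so word 2 is A.
If word 3 were R, no tagging could satisfy rule 3; so word 3 is A.
If word 4 were V, no tagging could satisfy rule 1; so word 4 is D.
If word 5 were R, no tagging could satisfy rule 1; so word 5 is C.
If word 7 were R, no tagging could satisfy rule 3; so word 7 is A.
The unique satisfying tagging is: C A A D C V A C A.
Verifying each rule — rule 1 ✓; rule 2 ✓; rule 3 ✓; rule 4 ✓; rule 5 ✓.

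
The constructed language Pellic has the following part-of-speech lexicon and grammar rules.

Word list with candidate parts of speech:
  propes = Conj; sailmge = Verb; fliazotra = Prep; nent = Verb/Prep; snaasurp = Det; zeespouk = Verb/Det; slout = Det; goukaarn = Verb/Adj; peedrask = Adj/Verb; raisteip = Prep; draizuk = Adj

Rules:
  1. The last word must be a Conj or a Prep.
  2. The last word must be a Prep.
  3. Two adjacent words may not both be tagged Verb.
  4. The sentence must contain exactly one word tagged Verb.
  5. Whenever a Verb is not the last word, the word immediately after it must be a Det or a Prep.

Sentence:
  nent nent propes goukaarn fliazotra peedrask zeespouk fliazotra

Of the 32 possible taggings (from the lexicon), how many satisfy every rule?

4

Candidates per position — 1:nent {Verb,Prep}; 2:nent {Verb,Prep}; 3:propes {Conj}; 4:goukaarn {Verb,Adj}; 5:fliazotra {Prep}; 6:peedrask {Adj,Verb}; 7:zeespouk {Verb,Det}; 8:fliazotra {Prep}.
There are 32 candidate sequences in total.
The sequences that satisfy every rule: Verb Prep Conj Adj Prep Adj Det Prep; Prep Prep Conj Verb Prep Adj Det Prep; Prep Prep Conj Adj Prep Adj Verb Prep; Prep Prep Conj Adj Prep Verb Det Prep.
Count = 4.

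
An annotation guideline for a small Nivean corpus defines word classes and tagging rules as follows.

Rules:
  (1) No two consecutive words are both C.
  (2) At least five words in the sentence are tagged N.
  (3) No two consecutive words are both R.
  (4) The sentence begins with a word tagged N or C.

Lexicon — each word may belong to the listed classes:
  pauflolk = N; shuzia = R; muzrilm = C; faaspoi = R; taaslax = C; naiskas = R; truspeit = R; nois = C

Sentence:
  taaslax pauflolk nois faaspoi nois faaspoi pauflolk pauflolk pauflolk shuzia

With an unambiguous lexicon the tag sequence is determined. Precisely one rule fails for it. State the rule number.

2

Fixed tagging: C N C R C R N N N R.
Checking each rule: R1 ok, R2 fails, R3 ok, R4 ok.
Only rule 2 fails.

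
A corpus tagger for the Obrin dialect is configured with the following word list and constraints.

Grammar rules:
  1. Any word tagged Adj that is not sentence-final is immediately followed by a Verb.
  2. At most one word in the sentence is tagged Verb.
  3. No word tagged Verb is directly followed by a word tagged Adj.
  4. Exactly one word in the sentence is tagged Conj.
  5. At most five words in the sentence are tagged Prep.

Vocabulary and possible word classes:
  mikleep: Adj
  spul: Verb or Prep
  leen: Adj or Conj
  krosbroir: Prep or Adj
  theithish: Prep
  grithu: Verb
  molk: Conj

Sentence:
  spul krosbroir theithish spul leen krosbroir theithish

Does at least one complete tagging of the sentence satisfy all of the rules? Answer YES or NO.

Candidates per position — 1:spul {Verb,Prep}; 2:krosbroir {Prep,Adj}; 3:theithish {Prep}; 4:spul {Verb,Prep}; 5:leen {Adj,Conj}; 6:krosbroir {Prep,Adj}; 7:theithish {Prep}.
One satisfying assignment: Prep Prep Prep Verb Conj Prep Prep.
Verifying each rule — rule 1 ✓; rule 2 ✓; rule 3 ✓; rule 4 ✓; rule 5 ✓.

YES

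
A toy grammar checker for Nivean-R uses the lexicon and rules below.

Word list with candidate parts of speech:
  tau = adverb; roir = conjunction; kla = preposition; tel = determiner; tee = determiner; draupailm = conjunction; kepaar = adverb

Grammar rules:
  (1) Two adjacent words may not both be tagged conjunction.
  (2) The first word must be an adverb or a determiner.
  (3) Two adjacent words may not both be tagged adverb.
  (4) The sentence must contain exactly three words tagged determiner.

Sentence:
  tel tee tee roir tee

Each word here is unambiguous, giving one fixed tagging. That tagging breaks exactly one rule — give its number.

Fixed tagging: determiner determiner determiner conjunction determiner.
Rule check: R1 pass, R2 pass, R3 pass, R4 fail.
Only rule 4 fails.

4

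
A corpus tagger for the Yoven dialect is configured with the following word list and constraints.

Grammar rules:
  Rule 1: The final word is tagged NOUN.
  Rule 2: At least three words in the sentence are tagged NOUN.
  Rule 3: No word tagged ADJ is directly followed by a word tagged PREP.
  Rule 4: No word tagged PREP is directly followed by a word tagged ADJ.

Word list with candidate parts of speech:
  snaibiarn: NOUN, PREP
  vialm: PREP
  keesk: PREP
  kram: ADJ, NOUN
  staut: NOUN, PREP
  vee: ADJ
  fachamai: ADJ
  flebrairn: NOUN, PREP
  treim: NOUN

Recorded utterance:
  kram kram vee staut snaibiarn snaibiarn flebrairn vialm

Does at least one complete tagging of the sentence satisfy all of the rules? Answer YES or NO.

Candidates per position — 1:kram {ADJ,NOUN}; 2:kram {ADJ,NOUN}; 3:vee {ADJ}; 4:staut {NOUN,PREP}; 5:snaibiarn {NOUN,PREP}; 6:snaibiarn {NOUN,PREP}; 7:flebrairn {NOUN,PREP}; 8:vialm {PREP}.
Rule 1 cannot be satisfied by any choice of tags from the lexicon.
So there is no consistent tagging.

NO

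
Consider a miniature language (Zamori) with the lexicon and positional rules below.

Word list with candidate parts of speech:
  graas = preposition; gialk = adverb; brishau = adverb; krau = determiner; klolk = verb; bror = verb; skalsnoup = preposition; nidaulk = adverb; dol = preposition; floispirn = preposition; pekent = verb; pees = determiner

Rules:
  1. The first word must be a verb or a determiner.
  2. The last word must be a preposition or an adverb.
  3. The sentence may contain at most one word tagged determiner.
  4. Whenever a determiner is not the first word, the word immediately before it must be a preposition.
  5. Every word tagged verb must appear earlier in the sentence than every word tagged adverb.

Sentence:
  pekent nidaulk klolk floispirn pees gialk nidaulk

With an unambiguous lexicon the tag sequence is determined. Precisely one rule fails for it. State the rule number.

5

Fixed tagging: verb adverb verb preposition determiner adverb adverb.
Rule check: R1 pass, R2 pass, R3 pass, R4 pass, R5 fail.
Only rule 5 fails.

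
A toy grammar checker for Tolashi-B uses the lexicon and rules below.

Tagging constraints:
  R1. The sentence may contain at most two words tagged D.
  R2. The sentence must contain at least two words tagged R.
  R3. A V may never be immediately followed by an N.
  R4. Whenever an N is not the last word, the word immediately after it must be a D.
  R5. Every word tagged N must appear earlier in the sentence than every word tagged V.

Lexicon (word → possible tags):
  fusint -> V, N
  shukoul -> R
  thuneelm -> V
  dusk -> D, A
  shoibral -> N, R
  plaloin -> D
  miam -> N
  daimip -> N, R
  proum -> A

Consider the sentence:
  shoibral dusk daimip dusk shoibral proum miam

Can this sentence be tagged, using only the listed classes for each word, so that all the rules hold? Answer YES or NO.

Candidates per position — 1:shoibral {N,R}; 2:dusk {D,A}; 3:daimip {N,R}; 4:dusk {D,A}; 5:shoibral {N,R}; 6:proum {A}; 7:miam {N}.
One satisfying assignment: R D N D R A N.
Checking: rule 1 satisfied; rule 2 satisfied; rule 3 satisfied; rule 4 satisfied; rule 5 satisfied.

YES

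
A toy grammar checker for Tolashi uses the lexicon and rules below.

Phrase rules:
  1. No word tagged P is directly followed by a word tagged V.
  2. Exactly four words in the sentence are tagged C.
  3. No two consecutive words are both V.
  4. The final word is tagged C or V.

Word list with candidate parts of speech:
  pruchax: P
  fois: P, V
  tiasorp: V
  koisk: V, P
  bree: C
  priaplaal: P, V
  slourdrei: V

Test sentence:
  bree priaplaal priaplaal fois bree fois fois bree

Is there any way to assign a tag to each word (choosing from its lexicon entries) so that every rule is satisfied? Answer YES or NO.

Candidates per position — 1:bree {C}; 2:priaplaal {P,V}; 3:priaplaal {P,V}; 4:fois {P,V}; 5:bree {C}; 6:fois {P,V}; 7:fois {P,V}; 8:bree {C}.
Rule 2 cannot be satisfied by any choice of tags from the lexicon.
So there is no consistent tagging.

NO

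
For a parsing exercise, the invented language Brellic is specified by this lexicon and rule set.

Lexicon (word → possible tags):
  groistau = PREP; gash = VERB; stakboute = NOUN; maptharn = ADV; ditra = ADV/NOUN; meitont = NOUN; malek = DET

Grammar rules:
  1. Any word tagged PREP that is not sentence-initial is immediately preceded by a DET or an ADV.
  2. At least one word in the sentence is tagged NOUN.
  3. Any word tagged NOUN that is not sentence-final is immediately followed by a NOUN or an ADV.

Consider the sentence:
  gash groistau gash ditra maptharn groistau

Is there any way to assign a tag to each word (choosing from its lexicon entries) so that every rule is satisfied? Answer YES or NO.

NO

Candidates per position — 1:gash {VERB}; 2:groistau {PREP}; 3:gash {VERB}; 4:ditra {ADV,NOUN}; 5:maptharn {ADV}; 6:groistau {PREP}.
Rule 1 cannot be satisfied by any choice of tags from the lexicon.
So there is no consistent tagging.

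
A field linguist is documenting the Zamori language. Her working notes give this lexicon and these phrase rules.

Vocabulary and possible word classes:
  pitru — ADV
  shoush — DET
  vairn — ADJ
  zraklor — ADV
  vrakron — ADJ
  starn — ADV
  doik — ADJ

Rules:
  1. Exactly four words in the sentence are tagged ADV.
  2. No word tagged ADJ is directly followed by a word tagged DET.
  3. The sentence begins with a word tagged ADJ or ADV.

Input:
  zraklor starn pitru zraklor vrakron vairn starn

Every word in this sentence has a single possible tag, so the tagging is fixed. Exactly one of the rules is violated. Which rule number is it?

Fixed tagging: ADV ADV ADV ADV ADJ ADJ ADV.
Applying the rules: R1 violated, R2 holds, R3 holds.
Only rule 1 fails.

1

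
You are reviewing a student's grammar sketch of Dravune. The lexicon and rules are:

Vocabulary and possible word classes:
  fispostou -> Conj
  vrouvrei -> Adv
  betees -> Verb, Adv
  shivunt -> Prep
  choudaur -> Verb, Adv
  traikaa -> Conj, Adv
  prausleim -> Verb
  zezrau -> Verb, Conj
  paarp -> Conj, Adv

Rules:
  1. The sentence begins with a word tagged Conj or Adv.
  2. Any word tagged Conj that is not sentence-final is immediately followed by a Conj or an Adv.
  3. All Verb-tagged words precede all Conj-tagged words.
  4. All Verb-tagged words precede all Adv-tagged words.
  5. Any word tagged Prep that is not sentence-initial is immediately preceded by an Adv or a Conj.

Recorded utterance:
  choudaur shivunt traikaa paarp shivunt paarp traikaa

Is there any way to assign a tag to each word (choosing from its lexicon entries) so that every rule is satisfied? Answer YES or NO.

YES

Candidates per position — 1:choudaur {Verb,Adv}; 2:shivunt {Prep}; 3:traikaa {Conj,Adv}; 4:paarp {Conj,Adv}; 5:shivunt {Prep}; 6:paarp {Conj,Adv}; 7:traikaa {Conj,Adv}.
One satisfying assignment: Adv Prep Adv Adv Prep Adv Conj.
Check: rule 1 ✓; rule 2 ✓; rule 3 ✓; rule 4 ✓; rule 5 ✓.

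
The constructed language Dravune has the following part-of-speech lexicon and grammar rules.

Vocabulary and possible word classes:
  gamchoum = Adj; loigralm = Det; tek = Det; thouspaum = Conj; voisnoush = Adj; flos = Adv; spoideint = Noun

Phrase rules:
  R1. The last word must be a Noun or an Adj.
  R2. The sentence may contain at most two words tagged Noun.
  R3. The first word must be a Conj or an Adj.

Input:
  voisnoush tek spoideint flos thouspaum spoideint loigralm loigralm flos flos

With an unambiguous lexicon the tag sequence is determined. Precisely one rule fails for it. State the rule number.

1

Fixed tagging: Adj Det Noun Adv Conj Noun Det Det Adv Adv.
Rule check: R1 fail, R2 pass, R3 pass.
Only rule 1 fails.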